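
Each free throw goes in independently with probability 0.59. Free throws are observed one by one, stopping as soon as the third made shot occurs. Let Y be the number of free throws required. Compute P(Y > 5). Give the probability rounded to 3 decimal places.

0.335

Needing more than 5 free throws ⇔ fewer than 3 successes in the first 5. With X ~ Binomial(5, 0.59), P(Y > 5) = P(X ≤ 2).
  k=0: C(5,0)·0.59^0·0.41^5 = 0.01159
  k=1: C(5,1)·0.59^1·0.41^4 = 0.08336
  k=2: C(5,2)·0.59^2·0.41^3 = 0.23991
P(X ≤ 2) = 0.33486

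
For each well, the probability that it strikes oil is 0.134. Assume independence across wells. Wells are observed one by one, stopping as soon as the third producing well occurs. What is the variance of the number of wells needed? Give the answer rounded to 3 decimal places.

Y = total wells until the third success; negative binomial with r=3, p=0.134.
Var(Y) = r(1−p)/p² = 3·0.866 / 0.134² = 144.68701

144.687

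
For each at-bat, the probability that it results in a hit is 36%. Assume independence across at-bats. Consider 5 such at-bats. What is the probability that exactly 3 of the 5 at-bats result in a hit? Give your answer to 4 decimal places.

X ~ Binomial(n=5, p=0.36).
P(X=3) = C(5,3) · p^3 · (1−p)^2
= 10 · 0.046656 · 0.4096 = 0.191103

0.1911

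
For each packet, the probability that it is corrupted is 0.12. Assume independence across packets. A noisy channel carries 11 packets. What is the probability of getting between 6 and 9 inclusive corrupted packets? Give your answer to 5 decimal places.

0.00080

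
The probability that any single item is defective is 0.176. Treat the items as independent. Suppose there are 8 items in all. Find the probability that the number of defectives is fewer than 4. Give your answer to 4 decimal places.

X ~ Binomial(8, 0.176); P(X ≤ 3) = Σ C(8,k) p^k (1−p)^(8−k) over k:
  k=0: C(8,0)·0.176^0·0.824^8 = 0.212529
  k=1: C(8,1)·0.176^1·0.824^7 = 0.363156
  k=2: C(8,2)·0.176^2·0.824^6 = 0.271485
  k=3: C(8,3)·0.176^3·0.824^5 = 0.115974
Total = 0.963145

0.9631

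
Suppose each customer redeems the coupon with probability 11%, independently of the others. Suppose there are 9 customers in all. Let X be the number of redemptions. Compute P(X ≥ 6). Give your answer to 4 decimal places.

X ~ Binomial(9, 0.11); P(X ≥ 6) = Σ C(9,k) p^k (1−p)^(9−k) over k:
  k=6: C(9,6)·0.11^6·0.89^3 = 0.000105
  k=7: C(9,7)·0.11^7·0.89^2 = 0.000006
  k=8: C(9,8)·0.11^8·0.89^1 = 0.000000
  k=9: C(9,9)·0.11^9·0.89^0 = 0.000000
Total = 0.000111

0.0001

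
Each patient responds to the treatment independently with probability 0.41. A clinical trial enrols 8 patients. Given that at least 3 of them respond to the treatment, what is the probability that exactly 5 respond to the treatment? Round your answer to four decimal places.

X ~ Binomial(8, 0.41). Want P(X=5 | X≥3) = P(X=5) / P(X≥3).
P(X=5) = C(8,5)·0.41^5·0.59^3 = 0.133249
P(X≥3) = 1 − 0.014683 − 0.081628 − 0.198535 = 0.705154
Ratio = 0.133249 / 0.705154 = 0.188964

0.1890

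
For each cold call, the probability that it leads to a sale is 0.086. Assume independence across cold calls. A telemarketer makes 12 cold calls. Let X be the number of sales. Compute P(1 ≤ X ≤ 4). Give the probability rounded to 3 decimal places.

X ~ Binomial(12, 0.086); P(1 ≤ X ≤ 4) = Σ C(12,k) p^k (1−p)^(12−k) over k:
  k=1: C(12,1)·0.086^1·0.914^11 = 0.38378
  k=2: C(12,2)·0.086^2·0.914^10 = 0.19861
  k=3: C(12,3)·0.086^3·0.914^9 = 0.06229
  k=4: C(12,4)·0.086^4·0.914^8 = 0.01319
Total = 0.65788

0.658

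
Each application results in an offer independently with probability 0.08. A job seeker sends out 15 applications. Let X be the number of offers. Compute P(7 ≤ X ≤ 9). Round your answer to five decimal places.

X ~ Binomial(15, 0.08); P(7 ≤ X ≤ 9) = Σ C(15,k) p^k (1−p)^(15−k) over k:
  k=7: C(15,7)·0.08^7·0.92^8 = 0.0000693
  k=8: C(15,8)·0.08^8·0.92^7 = 0.0000060
  k=9: C(15,9)·0.08^9·0.92^6 = 0.0000004
Total = 0.0000757

0.00008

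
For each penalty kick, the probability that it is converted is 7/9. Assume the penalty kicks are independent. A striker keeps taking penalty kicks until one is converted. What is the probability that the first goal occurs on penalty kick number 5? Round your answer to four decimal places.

0.0019

Geometric (trials to first success), p = 0.777778.
P(Y = 5) = (1−p)^4 · p = 0.0024387 · 0.777778 = 0.001897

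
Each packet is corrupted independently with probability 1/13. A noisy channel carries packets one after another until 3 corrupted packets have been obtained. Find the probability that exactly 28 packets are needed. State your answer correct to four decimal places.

0.0216

Y = trial on which the third success occurs; negative binomial, r=3, p=0.076923.
P(Y=28) = C(27,2) · p^3 · (1−p)^25
= 351 · 0.00045517 · 0.13519 = 0.021599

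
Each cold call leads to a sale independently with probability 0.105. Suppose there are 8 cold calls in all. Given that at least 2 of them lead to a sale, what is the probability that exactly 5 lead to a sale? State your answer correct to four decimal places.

X ~ Binomial(8, 0.105). Want P(X=5 | X≥2) = P(X=5) / P(X≥2).
P(X=5) = C(8,5)·0.105^5·0.895^3 = 0.000512
P(X≥2) = 1 − 0.411703 − 0.386403 = 0.201894
Ratio = 0.000512 / 0.201894 = 0.002538

0.0025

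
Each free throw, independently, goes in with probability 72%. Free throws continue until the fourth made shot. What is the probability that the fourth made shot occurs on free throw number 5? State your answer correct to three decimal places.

0.301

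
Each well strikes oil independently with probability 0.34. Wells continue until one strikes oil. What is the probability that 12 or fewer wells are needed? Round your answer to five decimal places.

0.99317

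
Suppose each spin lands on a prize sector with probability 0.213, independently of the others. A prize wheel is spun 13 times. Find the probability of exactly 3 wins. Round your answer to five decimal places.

X ~ Binomial(n=13, p=0.213).
P(X=3) = C(13,3) · p^3 · (1−p)^10
= 286 · 0.0096636 · 0.091148 = 0.2519139

0.25191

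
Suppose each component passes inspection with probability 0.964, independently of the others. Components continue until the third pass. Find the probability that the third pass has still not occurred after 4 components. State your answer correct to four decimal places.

0.0074

Needing more than 4 components ⇔ fewer than 3 successes in the first 4. With X ~ Binomial(4, 0.964), P(Y > 4) = P(X ≤ 2).
  k=0: C(4,0)·0.964^0·0.036^4 = 0.000002
  k=1: C(4,1)·0.964^1·0.036^3 = 0.000180
  k=2: C(4,2)·0.964^2·0.036^2 = 0.007226
P(X ≤ 2) = 0.007408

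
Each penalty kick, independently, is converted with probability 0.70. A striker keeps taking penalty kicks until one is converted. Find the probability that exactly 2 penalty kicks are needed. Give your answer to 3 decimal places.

0.210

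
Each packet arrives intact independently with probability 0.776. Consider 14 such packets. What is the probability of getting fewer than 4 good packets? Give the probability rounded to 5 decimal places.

0.00001

X ~ Binomial(14, 0.776); P(X ≤ 3) = Σ C(14,k) p^k (1−p)^(14−k) over k:
  k=0: C(14,0)·0.776^0·0.224^14 = 0.0000000
  k=1: C(14,1)·0.776^1·0.224^13 = 0.0000000
  k=2: C(14,2)·0.776^2·0.224^12 = 0.0000009
  k=3: C(14,3)·0.776^3·0.224^11 = 0.0000121
Total = 0.0000130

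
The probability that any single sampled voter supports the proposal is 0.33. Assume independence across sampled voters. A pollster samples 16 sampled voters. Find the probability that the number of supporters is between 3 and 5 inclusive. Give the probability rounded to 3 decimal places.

0.496

X ~ Binomial(16, 0.33); P(3 ≤ X ≤ 5) = Σ C(16,k) p^k (1−p)^(16−k) over k:
  k=3: C(16,3)·0.33^3·0.67^13 = 0.11033
  k=4: C(16,4)·0.33^4·0.67^12 = 0.17661
  k=5: C(16,5)·0.33^5·0.67^11 = 0.20877
Total = 0.49572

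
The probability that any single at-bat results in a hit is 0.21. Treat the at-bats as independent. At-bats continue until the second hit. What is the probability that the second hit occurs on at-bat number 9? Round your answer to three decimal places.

0.068

Y = trial on which the second success occurs; negative binomial, r=2, p=0.21.
P(Y=9) = C(8,1) · p^2 · (1−p)^7
= 8 · 0.0441 · 0.19204 = 0.06775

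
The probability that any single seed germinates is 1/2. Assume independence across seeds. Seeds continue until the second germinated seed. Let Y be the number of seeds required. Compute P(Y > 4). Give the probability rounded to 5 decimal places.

Needing more than 4 seeds ⇔ fewer than 2 successes in the first 4. With X ~ Binomial(4, 0.50), P(Y > 4) = P(X ≤ 1).
  k=0: C(4,0)·0.50^0·0.50^4 = 0.0625000
  k=1: C(4,1)·0.50^1·0.50^3 = 0.2500000
P(X ≤ 1) = 0.3125000

0.31250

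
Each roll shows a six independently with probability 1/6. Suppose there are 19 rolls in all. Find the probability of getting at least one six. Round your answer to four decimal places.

P(at least one) = 1 − P(none) = 1 − (1 − 0.166667)^19
= 1 − 0.031301 = 0.968699

0.9687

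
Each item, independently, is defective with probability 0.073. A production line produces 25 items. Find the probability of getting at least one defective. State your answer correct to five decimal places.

0.84969

P(at least one) = 1 − P(none) = 1 − (1 − 0.073)^25
= 1 − 0.1503119 = 0.8496881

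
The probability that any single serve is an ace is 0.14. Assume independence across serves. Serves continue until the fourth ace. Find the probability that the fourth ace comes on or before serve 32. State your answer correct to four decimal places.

Finishing within 32 serves ⇔ at least 4 successes in the first 32. With X ~ Binomial(32, 0.14), P(Y ≤ 32) = 1 − P(X ≤ 3).
  k=0: C(32,0)·0.14^0·0.86^32 = 0.008016
  k=1: C(32,1)·0.14^1·0.86^31 = 0.041757
  k=2: C(32,2)·0.14^2·0.86^30 = 0.105364
  k=3: C(32,3)·0.14^3·0.86^29 = 0.171522
1 − 0.326659 = 0.673341

0.6733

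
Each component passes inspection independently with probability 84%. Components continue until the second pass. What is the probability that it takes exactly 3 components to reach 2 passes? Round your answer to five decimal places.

0.22579

Y = trial on which the second success occurs; negative binomial, r=2, p=0.84.
P(Y=3) = C(2,1) · p^2 · (1−p)^1
= 2 · 0.7056 · 0.16 = 0.2257920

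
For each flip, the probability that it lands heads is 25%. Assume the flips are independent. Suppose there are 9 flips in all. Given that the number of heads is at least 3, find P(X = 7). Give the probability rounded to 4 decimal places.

0.0031

X ~ Binomial(9, 0.25). Want P(X=7 | X≥3) = P(X=7) / P(X≥3).
P(X=7) = C(9,7)·0.25^7·0.75^2 = 0.001236
P(X≥3) = 1 − 0.075085 − 0.225254 − 0.300339 = 0.399323
Ratio = 0.001236 / 0.399323 = 0.003095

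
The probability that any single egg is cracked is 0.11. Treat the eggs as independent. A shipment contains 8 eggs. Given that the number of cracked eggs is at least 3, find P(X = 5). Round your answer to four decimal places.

X ~ Binomial(8, 0.11). Want P(X=5 | X≥3) = P(X=5) / P(X≥3).
P(X=5) = C(8,5)·0.11^5·0.89^3 = 0.000636
P(X≥3) = 1 − 0.393659 − 0.389236 − 0.168377 = 0.048728
Ratio = 0.000636 / 0.048728 = 0.013048

0.0130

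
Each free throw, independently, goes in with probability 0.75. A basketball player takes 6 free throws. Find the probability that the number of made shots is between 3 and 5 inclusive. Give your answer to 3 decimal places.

0.784

X ~ Binomial(6, 0.75); P(3 ≤ X ≤ 5) = Σ C(6,k) p^k (1−p)^(6−k) over k:
  k=3: C(6,3)·0.75^3·0.25^3 = 0.13184
  k=4: C(6,4)·0.75^4·0.25^2 = 0.29663
  k=5: C(6,5)·0.75^5·0.25^1 = 0.35596
Total = 0.78442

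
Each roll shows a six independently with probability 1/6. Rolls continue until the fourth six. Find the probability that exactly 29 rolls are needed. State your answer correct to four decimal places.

0.0265

Y = trial on which the fourth success occurs; negative binomial, r=4, p=0.166667.
P(Y=29) = C(28,3) · p^4 · (1−p)^25
= 3276 · 0.0007716 · 0.010483 = 0.026498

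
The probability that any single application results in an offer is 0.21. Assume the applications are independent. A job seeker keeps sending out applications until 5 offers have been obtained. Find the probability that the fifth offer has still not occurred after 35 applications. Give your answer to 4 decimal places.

0.1141

Needing more than 35 applications ⇔ fewer than 5 successes in the first 35. With X ~ Binomial(35, 0.21), P(Y > 35) = P(X ≤ 4).
  k=0: C(35,0)·0.21^0·0.79^35 = 0.000261
  k=1: C(35,1)·0.21^1·0.79^34 = 0.002430
  k=2: C(35,2)·0.21^2·0.79^33 = 0.010981
  k=3: C(35,3)·0.21^3·0.79^32 = 0.032110
  k=4: C(35,4)·0.21^4·0.79^31 = 0.068284
P(X ≤ 4) = 0.114066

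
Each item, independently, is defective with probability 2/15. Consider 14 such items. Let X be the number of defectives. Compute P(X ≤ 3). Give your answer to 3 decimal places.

X ~ Binomial(14, 0.133333); P(X ≤ 3) = Σ C(14,k) p^k (1−p)^(14−k) over k:
  k=0: C(14,0)·0.133333^0·0.866667^14 = 0.13487
  k=1: C(14,1)·0.133333^1·0.866667^13 = 0.29050
  k=2: C(14,2)·0.133333^2·0.866667^12 = 0.29050
  k=3: C(14,3)·0.133333^3·0.866667^11 = 0.17877
Total = 0.89464

0.895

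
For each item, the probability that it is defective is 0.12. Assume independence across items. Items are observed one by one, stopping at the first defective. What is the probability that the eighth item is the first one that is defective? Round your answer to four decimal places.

Geometric (trials to first success), p = 0.12.
P(Y = 8) = (1−p)^7 · p = 0.40868 · 0.12 = 0.049041

0.0490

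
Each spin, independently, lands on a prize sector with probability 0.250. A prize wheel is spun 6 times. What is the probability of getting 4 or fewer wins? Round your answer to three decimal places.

X ~ Binomial(6, 0.25); P(X ≤ 4) = Σ C(6,k) p^k (1−p)^(6−k) over k:
  k=0: C(6,0)·0.25^0·0.75^6 = 0.17798
  k=1: C(6,1)·0.25^1·0.75^5 = 0.35596
  k=2: C(6,2)·0.25^2·0.75^4 = 0.29663
  k=3: C(6,3)·0.25^3·0.75^3 = 0.13184
  k=4: C(6,4)·0.25^4·0.75^2 = 0.03296
Total = 0.99536

0.995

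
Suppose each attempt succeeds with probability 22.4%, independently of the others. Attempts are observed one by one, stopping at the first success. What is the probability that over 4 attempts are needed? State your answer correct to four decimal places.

0.3626

Y = number of attempts to the first success; geometric, p = 0.224.
P(Y > 4) = P(first 4 all fail) = (1−p)^4 = 0.362616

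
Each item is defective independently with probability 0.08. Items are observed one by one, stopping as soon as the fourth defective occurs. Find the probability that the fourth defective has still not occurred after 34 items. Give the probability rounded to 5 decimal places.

0.71245

Needing more than 34 items ⇔ fewer than 4 successes in the first 34. With X ~ Binomial(34, 0.08), P(Y > 34) = P(X ≤ 3).
  k=0: C(34,0)·0.08^0·0.92^34 = 0.0587200
  k=1: C(34,1)·0.08^1·0.92^33 = 0.1736070
  k=2: C(34,2)·0.08^2·0.92^32 = 0.2490883
  k=3: C(34,3)·0.08^3·0.92^31 = 0.2310384
P(X ≤ 3) = 0.7124537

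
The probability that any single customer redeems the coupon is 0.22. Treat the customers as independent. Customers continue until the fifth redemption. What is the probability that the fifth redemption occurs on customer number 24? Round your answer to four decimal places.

Y = trial on which the fifth success occurs; negative binomial, r=5, p=0.22.
P(Y=24) = C(23,4) · p^5 · (1−p)^19
= 8855 · 0.00051536 · 0.0089084 = 0.040654

0.0407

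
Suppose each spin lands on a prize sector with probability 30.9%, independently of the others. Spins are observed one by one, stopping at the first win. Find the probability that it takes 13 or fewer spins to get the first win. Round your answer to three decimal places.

Y = number of spins to the first success; geometric, p = 0.309.
P(Y ≤ 13) = 1 − (1−p)^13 = 1 − 0.00819 = 0.99181

0.992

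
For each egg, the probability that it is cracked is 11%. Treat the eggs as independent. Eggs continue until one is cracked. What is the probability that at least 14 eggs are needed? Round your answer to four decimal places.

Y = number of eggs to the first success; geometric, p = 0.11.
P(Y > 13) = P(first 13 all fail) = (1−p)^13 = 0.219821

0.2198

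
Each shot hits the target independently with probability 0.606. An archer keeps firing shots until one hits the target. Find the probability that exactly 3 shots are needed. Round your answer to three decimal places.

Geometric (trials to first success), p = 0.606.
P(Y = 3) = (1−p)^2 · p = 0.15524 · 0.606 = 0.09407

0.094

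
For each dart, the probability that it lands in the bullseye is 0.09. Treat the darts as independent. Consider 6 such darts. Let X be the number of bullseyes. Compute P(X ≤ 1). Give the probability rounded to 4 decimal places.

X ~ Binomial(6, 0.09); P(X ≤ 1) = Σ C(6,k) p^k (1−p)^(6−k) over k:
  k=0: C(6,0)·0.09^0·0.91^6 = 0.567869
  k=1: C(6,1)·0.09^1·0.91^5 = 0.336977
Total = 0.904847

0.9048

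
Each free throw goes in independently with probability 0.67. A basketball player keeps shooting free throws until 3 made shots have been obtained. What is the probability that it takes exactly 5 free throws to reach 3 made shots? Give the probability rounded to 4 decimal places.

0.1965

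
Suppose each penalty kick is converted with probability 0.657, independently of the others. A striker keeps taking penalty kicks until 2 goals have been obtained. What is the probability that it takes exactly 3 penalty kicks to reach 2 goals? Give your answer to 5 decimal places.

0.29611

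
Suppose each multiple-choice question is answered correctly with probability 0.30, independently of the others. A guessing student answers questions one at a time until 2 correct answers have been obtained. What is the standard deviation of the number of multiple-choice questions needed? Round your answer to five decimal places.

Y = total multiple-choice questions until the second success; negative binomial with r=2, p=0.30.
SD(Y) = √[r(1−p)/p²] = √(15.5555556) = 3.9440532

3.94405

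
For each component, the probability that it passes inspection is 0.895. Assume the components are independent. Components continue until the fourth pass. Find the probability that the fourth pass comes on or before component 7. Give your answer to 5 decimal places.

0.99673

Finishing within 7 components ⇔ at least 4 successes in the first 7. With X ~ Binomial(7, 0.895), P(Y ≤ 7) = 1 − P(X ≤ 3).
  k=0: C(7,0)·0.895^0·0.105^7 = 0.0000001
  k=1: C(7,1)·0.895^1·0.105^6 = 0.0000084
  k=2: C(7,2)·0.895^2·0.105^5 = 0.0002147
  k=3: C(7,3)·0.895^3·0.105^4 = 0.0030500
1 − 0.0032732 = 0.9967268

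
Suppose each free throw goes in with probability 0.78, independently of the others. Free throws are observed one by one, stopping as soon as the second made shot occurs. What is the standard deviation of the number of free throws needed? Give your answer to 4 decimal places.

0.8504

Y = total free throws until the second success; negative binomial with r=2, p=0.78.
SD(Y) = √[r(1−p)/p²] = √(0.723208) = 0.850417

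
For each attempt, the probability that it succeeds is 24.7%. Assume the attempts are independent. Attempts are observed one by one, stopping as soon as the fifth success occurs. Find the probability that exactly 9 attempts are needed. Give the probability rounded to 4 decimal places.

0.0207

Y = trial on which the fifth success occurs; negative binomial, r=5, p=0.247.
P(Y=9) = C(8,4) · p^5 · (1−p)^4
= 70 · 0.00091936 · 0.3215 = 0.020690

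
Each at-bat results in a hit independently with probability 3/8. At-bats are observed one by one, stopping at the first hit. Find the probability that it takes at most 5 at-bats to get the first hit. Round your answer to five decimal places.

Y = number of at-bats to the first success; geometric, p = 0.375.
P(Y ≤ 5) = 1 − (1−p)^5 = 1 − 0.0953674 = 0.9046326

0.90463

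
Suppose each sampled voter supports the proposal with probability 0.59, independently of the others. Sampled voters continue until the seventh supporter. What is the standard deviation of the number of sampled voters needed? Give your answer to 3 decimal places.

2.871

Y = total sampled voters until the seventh success; negative binomial with r=7, p=0.59.
SD(Y) = √[r(1−p)/p²] = √(8.24476) = 2.87137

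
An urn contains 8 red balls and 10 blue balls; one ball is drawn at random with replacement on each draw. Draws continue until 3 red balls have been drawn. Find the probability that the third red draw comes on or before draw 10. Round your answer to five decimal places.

0.89413

Finishing within 10 draws ⇔ at least 3 successes in the first 10. With X ~ Binomial(10, 0.444444), P(Y ≤ 10) = 1 − P(X ≤ 2).
  k=0: C(10,0)·0.444444^0·0.555556^10 = 0.0028008
  k=1: C(10,1)·0.444444^1·0.555556^9 = 0.0224060
  k=2: C(10,2)·0.444444^2·0.555556^8 = 0.0806617
1 − 0.1058685 = 0.8941315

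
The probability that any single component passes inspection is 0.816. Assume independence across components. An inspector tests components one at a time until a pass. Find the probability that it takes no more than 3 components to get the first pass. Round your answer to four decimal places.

0.9938

Y = number of components to the first success; geometric, p = 0.816.
P(Y ≤ 3) = 1 − (1−p)^3 = 1 − 0.006230 = 0.993770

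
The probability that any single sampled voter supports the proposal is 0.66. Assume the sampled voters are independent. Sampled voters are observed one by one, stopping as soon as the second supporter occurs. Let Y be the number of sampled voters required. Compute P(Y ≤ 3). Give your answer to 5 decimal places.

Finishing within 3 sampled voters ⇔ at least 2 successes in the first 3. With X ~ Binomial(3, 0.66), P(Y ≤ 3) = 1 − P(X ≤ 1).
  k=0: C(3,0)·0.66^0·0.34^3 = 0.0393040
  k=1: C(3,1)·0.66^1·0.34^2 = 0.2288880
1 − 0.2681920 = 0.7318080

0.73181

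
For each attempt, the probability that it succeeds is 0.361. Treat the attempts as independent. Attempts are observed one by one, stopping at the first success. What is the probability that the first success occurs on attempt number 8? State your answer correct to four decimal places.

0.0157

Geometric (trials to first success), p = 0.361.
P(Y = 8) = (1−p)^7 · p = 0.043502 · 0.361 = 0.015704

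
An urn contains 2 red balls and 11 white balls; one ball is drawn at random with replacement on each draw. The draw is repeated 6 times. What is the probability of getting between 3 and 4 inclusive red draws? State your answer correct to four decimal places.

X ~ Binomial(6, 0.153846); P(3 ≤ X ≤ 4) = Σ C(6,k) p^k (1−p)^(6−k) over k:
  k=3: C(6,3)·0.153846^3·0.846154^3 = 0.044120
  k=4: C(6,4)·0.153846^4·0.846154^2 = 0.006016
Total = 0.050137

0.0501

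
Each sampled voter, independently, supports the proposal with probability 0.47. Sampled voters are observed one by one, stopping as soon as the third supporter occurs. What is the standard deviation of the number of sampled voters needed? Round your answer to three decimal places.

Y = total sampled voters until the third success; negative binomial with r=3, p=0.47.
SD(Y) = √[r(1−p)/p²] = √(7.19783) = 2.68288

2.683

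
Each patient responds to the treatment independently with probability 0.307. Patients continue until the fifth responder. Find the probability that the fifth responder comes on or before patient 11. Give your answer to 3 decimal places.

0.226

Finishing within 11 patients ⇔ at least 5 successes in the first 11. With X ~ Binomial(11, 0.307), P(Y ≤ 11) = 1 − P(X ≤ 4).
  k=0: C(11,0)·0.307^0·0.693^11 = 0.01770
  k=1: C(11,1)·0.307^1·0.693^10 = 0.08627
  k=2: C(11,2)·0.307^2·0.693^9 = 0.19109
  k=3: C(11,3)·0.307^3·0.693^8 = 0.25396
  k=4: C(11,4)·0.307^4·0.693^7 = 0.22501
1 − 0.77403 = 0.22597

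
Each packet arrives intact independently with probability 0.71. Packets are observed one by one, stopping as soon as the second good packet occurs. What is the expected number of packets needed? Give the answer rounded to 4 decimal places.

Y = total packets until the second success; negative binomial with r=2, p=0.71.
E[Y] = r / p = 2 / 0.71 = 2.816901

2.8169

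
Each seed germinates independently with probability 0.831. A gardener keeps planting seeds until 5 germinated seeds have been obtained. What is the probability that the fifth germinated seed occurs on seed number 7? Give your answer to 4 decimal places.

0.1698

Y = trial on which the fifth success occurs; negative binomial, r=5, p=0.831.
P(Y=7) = C(6,4) · p^5 · (1−p)^2
= 15 · 0.39628 · 0.028561 = 0.169773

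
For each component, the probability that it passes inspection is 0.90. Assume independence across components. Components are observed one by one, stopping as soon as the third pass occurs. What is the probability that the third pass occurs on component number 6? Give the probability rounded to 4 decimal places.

Y = trial on which the third success occurs; negative binomial, r=3, p=0.90.
P(Y=6) = C(5,2) · p^3 · (1−p)^3
= 10 · 0.729 · 0.001 = 0.007290

0.0073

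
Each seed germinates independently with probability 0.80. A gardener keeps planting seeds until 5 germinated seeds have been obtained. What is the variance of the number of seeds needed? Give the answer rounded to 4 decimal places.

Y = total seeds until the fifth success; negative binomial with r=5, p=0.80.
Var(Y) = r(1−p)/p² = 5·0.20 / 0.80² = 1.562500

1.5625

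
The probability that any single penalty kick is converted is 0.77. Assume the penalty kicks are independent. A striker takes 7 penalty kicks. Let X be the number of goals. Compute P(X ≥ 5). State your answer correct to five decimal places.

0.79674

X ~ Binomial(7, 0.77); P(X ≥ 5) = Σ C(7,k) p^k (1−p)^(7−k) over k:
  k=5: C(7,5)·0.77^5·0.23^2 = 0.3006967
  k=6: C(7,6)·0.77^6·0.23^1 = 0.3355600
  k=7: C(7,7)·0.77^7·0.23^0 = 0.1604852
Total = 0.7967419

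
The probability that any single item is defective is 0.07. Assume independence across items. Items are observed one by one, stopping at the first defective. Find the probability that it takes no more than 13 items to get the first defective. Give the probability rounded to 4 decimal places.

0.6107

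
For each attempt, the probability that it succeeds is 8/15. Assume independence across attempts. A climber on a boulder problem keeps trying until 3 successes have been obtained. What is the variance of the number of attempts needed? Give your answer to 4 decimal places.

Y = total attempts until the third success; negative binomial with r=3, p=0.533333.
Var(Y) = r(1−p)/p² = 3·0.466667 / 0.533333² = 4.921875

4.9219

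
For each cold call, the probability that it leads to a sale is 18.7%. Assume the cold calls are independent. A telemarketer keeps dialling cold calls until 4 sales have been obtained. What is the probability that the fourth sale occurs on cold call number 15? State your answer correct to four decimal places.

Y = trial on which the fourth success occurs; negative binomial, r=4, p=0.187.
P(Y=15) = C(14,3) · p^4 · (1−p)^11
= 364 · 0.0012228 · 0.10256 = 0.045652

0.0457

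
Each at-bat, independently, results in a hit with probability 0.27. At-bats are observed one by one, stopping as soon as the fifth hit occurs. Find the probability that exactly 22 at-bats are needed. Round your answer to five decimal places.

0.04077

Y = trial on which the fifth success occurs; negative binomial, r=5, p=0.27.
P(Y=22) = C(21,4) · p^5 · (1−p)^17
= 5985 · 0.0014349 · 0.0047478 = 0.0407729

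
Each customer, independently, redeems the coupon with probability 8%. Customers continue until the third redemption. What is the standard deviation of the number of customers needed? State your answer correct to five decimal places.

20.76656

Y = total customers until the third success; negative binomial with r=3, p=0.08.
SD(Y) = √[r(1−p)/p²] = √(431.2500000) = 20.7665597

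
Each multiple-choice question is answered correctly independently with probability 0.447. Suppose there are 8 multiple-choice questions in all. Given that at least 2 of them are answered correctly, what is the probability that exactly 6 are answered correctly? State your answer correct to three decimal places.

X ~ Binomial(8, 0.447). Want P(X=6 | X≥2) = P(X=6) / P(X≥2).
P(X=6) = C(8,6)·0.447^6·0.553^2 = 0.06831
P(X≥2) = 1 − 0.00875 − 0.05656 = 0.93470
Ratio = 0.06831 / 0.93470 = 0.07308

0.073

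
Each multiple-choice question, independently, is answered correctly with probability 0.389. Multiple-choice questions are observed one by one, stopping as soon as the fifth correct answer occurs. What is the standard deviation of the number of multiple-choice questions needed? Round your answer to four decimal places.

Y = total multiple-choice questions until the fifth success; negative binomial with r=5, p=0.389.
SD(Y) = √[r(1−p)/p²] = √(20.188870) = 4.493203

4.4932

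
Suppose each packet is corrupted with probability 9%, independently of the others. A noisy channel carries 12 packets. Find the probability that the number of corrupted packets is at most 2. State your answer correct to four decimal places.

0.9134

X ~ Binomial(12, 0.09); P(X ≤ 2) = Σ C(12,k) p^k (1−p)^(12−k) over k:
  k=0: C(12,0)·0.09^0·0.91^12 = 0.322475
  k=1: C(12,1)·0.09^1·0.91^11 = 0.382718
  k=2: C(12,2)·0.09^2·0.91^10 = 0.208182
Total = 0.913376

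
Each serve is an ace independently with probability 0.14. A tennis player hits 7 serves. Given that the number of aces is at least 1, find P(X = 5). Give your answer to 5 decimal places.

X ~ Binomial(7, 0.14). Want P(X=5 | X≥1) = P(X=5) / P(X≥1).
P(X=5) = C(7,5)·0.14^5·0.86^2 = 0.0008353
P(X≥1) = 1 − 0.3479278 = 0.6520722
Ratio = 0.0008353 / 0.6520722 = 0.0012810

0.00128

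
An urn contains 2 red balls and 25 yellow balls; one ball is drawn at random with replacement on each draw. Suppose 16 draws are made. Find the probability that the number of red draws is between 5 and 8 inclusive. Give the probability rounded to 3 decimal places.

0.005

X ~ Binomial(16, 0.074074); P(5 ≤ X ≤ 8) = Σ C(16,k) p^k (1−p)^(16−k) over k:
  k=5: C(16,5)·0.074074^5·0.925926^11 = 0.00418
  k=6: C(16,6)·0.074074^6·0.925926^10 = 0.00061
  k=7: C(16,7)·0.074074^7·0.925926^9 = 0.00007
  k=8: C(16,8)·0.074074^8·0.925926^8 = 0.00001
Total = 0.00487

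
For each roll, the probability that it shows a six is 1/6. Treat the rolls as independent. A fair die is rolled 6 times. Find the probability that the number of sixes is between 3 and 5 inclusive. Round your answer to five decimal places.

X ~ Binomial(6, 0.166667); P(3 ≤ X ≤ 5) = Σ C(6,k) p^k (1−p)^(6−k) over k:
  k=3: C(6,3)·0.166667^3·0.833333^3 = 0.0535837
  k=4: C(6,4)·0.166667^4·0.833333^2 = 0.0080376
  k=5: C(6,5)·0.166667^5·0.833333^1 = 0.0006430
Total = 0.0622642

0.06226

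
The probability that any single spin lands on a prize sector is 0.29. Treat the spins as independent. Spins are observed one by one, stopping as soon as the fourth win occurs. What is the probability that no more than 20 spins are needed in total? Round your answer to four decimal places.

Finishing within 20 spins ⇔ at least 4 successes in the first 20. With X ~ Binomial(20, 0.29), P(Y ≤ 20) = 1 − P(X ≤ 3).
  k=0: C(20,0)·0.29^0·0.71^20 = 0.001060
  k=1: C(20,1)·0.29^1·0.71^19 = 0.008656
  k=2: C(20,2)·0.29^2·0.71^18 = 0.033589
  k=3: C(20,3)·0.29^3·0.71^17 = 0.082317
1 − 0.125622 = 0.874378

0.8744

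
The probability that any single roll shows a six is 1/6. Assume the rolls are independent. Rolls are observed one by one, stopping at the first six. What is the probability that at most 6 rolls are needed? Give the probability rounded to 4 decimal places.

Y = number of rolls to the first success; geometric, p = 0.166667.
P(Y ≤ 6) = 1 − (1−p)^6 = 1 − 0.334898 = 0.665102

0.6651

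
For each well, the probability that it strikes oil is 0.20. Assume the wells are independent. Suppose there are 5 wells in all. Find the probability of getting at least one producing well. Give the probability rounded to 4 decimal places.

0.6723

P(at least one) = 1 − P(none) = 1 − (1 − 0.20)^5
= 1 − 0.327680 = 0.672320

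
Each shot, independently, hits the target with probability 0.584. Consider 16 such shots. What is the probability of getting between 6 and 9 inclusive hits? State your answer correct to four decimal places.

0.4993

X ~ Binomial(16, 0.584); P(6 ≤ X ≤ 9) = Σ C(16,k) p^k (1−p)^(16−k) over k:
  k=6: C(16,6)·0.584^6·0.416^10 = 0.049310
  k=7: C(16,7)·0.584^7·0.416^9 = 0.098891
  k=8: C(16,8)·0.584^8·0.416^8 = 0.156181
  k=9: C(16,9)·0.584^9·0.416^7 = 0.194892
Total = 0.499274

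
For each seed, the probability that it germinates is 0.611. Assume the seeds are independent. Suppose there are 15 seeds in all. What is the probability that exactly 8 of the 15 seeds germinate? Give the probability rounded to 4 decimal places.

X ~ Binomial(n=15, p=0.611).
P(X=8) = C(15,8) · p^8 · (1−p)^7
= 6435 · 0.019424 · 0.0013479 = 0.168471

0.1685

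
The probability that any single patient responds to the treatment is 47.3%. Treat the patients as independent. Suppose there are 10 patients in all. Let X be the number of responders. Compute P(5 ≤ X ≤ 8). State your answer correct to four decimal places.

X ~ Binomial(10, 0.473); P(5 ≤ X ≤ 8) = Σ C(10,k) p^k (1−p)^(10−k) over k:
  k=5: C(10,5)·0.473^5·0.527^5 = 0.242527
  k=6: C(10,6)·0.473^6·0.527^4 = 0.181396
  k=7: C(10,7)·0.473^7·0.527^3 = 0.093034
  k=8: C(10,8)·0.473^8·0.527^2 = 0.031313
Total = 0.548270

0.5483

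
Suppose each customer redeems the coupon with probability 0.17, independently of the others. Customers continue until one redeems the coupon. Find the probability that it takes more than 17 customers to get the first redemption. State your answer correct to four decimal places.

Y = number of customers to the first success; geometric, p = 0.17.
P(Y > 17) = P(first 17 all fail) = (1−p)^17 = 0.042104

0.0421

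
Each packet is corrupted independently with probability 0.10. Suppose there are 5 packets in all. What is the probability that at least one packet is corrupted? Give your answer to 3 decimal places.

0.410

P(at least one) = 1 − P(none) = 1 − (1 − 0.10)^5
= 1 − 0.59049 = 0.40951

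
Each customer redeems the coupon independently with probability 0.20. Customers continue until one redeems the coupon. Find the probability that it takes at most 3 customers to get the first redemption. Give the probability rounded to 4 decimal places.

Y = number of customers to the first success; geometric, p = 0.20.
P(Y ≤ 3) = 1 − (1−p)^3 = 1 − 0.512000 = 0.488000

0.4880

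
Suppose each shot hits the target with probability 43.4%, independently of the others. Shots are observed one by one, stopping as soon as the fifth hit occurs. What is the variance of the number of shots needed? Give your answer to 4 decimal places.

Y = total shots until the fifth success; negative binomial with r=5, p=0.434.
Var(Y) = r(1−p)/p² = 5·0.566 / 0.434² = 15.024740

15.0247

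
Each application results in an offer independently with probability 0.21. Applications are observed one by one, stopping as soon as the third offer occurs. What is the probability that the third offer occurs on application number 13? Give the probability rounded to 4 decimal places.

Y = trial on which the third success occurs; negative binomial, r=3, p=0.21.
P(Y=13) = C(12,2) · p^3 · (1−p)^10
= 66 · 0.009261 · 0.094683 = 0.057873

0.0579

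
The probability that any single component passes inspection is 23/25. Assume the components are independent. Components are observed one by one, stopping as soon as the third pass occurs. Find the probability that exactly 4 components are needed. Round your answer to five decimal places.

0.18689

Y = trial on which the third success occurs; negative binomial, r=3, p=0.92.
P(Y=4) = C(3,2) · p^3 · (1−p)^1
= 3 · 0.77869 · 0.08 = 0.1868851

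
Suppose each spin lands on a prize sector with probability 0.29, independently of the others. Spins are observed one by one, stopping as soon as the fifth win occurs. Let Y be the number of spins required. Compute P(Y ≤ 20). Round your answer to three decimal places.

0.731

Finishing within 20 spins ⇔ at least 5 successes in the first 20. With X ~ Binomial(20, 0.29), P(Y ≤ 20) = 1 − P(X ≤ 4).
  k=0: C(20,0)·0.29^0·0.71^20 = 0.00106
  k=1: C(20,1)·0.29^1·0.71^19 = 0.00866
  k=2: C(20,2)·0.29^2·0.71^18 = 0.03359
  k=3: C(20,3)·0.29^3·0.71^17 = 0.08232
  k=4: C(20,4)·0.29^4·0.71^16 = 0.14290
1 − 0.26852 = 0.73148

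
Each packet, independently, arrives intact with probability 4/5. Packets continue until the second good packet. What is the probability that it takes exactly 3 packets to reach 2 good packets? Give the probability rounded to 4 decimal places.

Y = trial on which the second success occurs; negative binomial, r=2, p=0.80.
P(Y=3) = C(2,1) · p^2 · (1−p)^1
= 2 · 0.64 · 0.2 = 0.256000

0.2560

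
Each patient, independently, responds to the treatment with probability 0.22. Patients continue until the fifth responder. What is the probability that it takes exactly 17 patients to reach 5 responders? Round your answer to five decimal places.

0.04757

Y = trial on which the fifth success occurs; negative binomial, r=5, p=0.22.
P(Y=17) = C(16,4) · p^5 · (1−p)^12
= 1820 · 0.00051536 · 0.050715 = 0.0475686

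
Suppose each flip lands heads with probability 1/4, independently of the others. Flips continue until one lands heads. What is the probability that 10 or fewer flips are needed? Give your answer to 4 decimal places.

0.9437

Y = number of flips to the first success; geometric, p = 0.25.
P(Y ≤ 10) = 1 − (1−p)^10 = 1 − 0.056314 = 0.943686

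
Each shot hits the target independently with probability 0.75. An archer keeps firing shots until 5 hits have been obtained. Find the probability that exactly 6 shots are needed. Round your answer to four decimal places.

0.2966

Y = trial on which the fifth success occurs; negative binomial, r=5, p=0.75.
P(Y=6) = C(5,4) · p^5 · (1−p)^1
= 5 · 0.2373 · 0.25 = 0.296631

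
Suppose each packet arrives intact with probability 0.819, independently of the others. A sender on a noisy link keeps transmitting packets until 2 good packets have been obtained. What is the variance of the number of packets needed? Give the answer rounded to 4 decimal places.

0.5397

Y = total packets until the second success; negative binomial with r=2, p=0.819.
Var(Y) = r(1−p)/p² = 2·0.181 / 0.819² = 0.539686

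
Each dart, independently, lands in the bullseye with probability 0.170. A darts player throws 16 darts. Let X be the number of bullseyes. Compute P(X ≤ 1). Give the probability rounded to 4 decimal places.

0.2170

X ~ Binomial(16, 0.17); P(X ≤ 1) = Σ C(16,k) p^k (1−p)^(16−k) over k:
  k=0: C(16,0)·0.17^0·0.83^16 = 0.050728
  k=1: C(16,1)·0.17^1·0.83^15 = 0.166242
Total = 0.216970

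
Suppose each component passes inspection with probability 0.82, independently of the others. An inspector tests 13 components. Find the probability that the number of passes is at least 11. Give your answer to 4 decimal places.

X ~ Binomial(13, 0.82); P(X ≥ 11) = Σ C(13,k) p^k (1−p)^(13−k) over k:
  k=11: C(13,11)·0.82^11·0.18^2 = 0.284834
  k=12: C(13,12)·0.82^12·0.18^1 = 0.216263
  k=13: C(13,13)·0.82^13·0.18^0 = 0.075784
Total = 0.576881

0.5769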